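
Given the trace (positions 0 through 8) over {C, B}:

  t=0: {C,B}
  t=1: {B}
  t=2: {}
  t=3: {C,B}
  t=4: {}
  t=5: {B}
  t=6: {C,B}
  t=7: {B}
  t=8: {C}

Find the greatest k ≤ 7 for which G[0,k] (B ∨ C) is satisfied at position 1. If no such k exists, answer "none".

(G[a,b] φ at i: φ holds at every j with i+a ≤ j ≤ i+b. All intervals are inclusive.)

(B ∨ C) must hold from j=1 onward; find where it first fails.
  j=1: holds
  j=2: fails
Holds on [1,1], so largest k = 0.

0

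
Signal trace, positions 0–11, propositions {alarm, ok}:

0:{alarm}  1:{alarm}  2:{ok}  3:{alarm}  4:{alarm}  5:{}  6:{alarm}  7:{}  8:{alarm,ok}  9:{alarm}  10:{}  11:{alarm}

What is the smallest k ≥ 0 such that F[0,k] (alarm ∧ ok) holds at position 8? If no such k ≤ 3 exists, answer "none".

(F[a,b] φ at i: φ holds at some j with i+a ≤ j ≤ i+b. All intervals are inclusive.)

0

Scan j = 8,9,… for (alarm ∧ ok):
  j=8: holds
First hit at j=8, so smallest k = 8-8 = 0.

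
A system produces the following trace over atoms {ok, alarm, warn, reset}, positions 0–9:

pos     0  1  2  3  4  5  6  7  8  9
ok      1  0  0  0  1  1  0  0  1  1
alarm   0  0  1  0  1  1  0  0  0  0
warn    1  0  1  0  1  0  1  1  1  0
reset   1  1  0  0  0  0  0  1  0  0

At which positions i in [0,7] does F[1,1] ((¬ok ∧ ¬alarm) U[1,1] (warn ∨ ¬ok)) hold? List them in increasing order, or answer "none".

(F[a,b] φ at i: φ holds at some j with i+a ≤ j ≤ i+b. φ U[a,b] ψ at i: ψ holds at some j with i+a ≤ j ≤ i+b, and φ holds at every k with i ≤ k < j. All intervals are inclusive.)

Evaluate at each i in [0,7]:
  i=0: ✓ (witness j=1)
  i=1: ✗ (none in [2,2])
  i=2: ✓ (witness j=3)
  i=3: ✗ (none in [4,4])
  i=4: ✗ (none in [5,5])
  i=5: ✓ (witness j=6)
  i=6: ✓ (witness j=7)
  i=7: ✗ (none in [8,8])

0, 2, 5, 6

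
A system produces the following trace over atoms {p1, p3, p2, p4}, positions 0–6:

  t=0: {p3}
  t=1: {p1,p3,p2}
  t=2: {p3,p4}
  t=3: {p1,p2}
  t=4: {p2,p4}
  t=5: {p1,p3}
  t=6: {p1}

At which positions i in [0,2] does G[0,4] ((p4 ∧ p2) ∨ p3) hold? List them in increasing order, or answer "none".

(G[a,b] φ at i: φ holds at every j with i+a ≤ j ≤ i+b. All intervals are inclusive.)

Evaluate at each i in [0,2]:
  i=0: ✗ (fails at j=3)
  i=1: ✗ (fails at j=3)
  i=2: ✗ (fails at j=3)

none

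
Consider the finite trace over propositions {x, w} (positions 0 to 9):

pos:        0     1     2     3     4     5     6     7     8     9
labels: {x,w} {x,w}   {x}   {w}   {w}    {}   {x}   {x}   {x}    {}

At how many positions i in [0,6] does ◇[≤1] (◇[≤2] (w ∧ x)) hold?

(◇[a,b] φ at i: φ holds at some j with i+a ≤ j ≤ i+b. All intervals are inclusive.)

2

Evaluate at each i in [0,6]:
  i=0: ✓ (witness j=0)
  i=1: ✓ (witness j=1)
  i=2: ✗ (none in [2,3])
  i=3: ✗ (none in [3,4])
  i=4: ✗ (none in [4,5])
  i=5: ✗ (none in [5,6])
  i=6: ✗ (none in [6,7])
Positions where it holds: {0, 1} → 2.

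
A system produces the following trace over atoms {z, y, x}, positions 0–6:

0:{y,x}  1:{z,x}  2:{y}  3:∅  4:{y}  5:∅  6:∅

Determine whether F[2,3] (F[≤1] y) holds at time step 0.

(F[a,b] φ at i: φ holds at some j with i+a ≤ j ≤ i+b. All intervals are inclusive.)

Yes

Check F[≤1] y at each j in [2,3]:
  j=2: holds (witness at 2)
  j=3: holds (witness at 4)
Found at j=2 → formula holds.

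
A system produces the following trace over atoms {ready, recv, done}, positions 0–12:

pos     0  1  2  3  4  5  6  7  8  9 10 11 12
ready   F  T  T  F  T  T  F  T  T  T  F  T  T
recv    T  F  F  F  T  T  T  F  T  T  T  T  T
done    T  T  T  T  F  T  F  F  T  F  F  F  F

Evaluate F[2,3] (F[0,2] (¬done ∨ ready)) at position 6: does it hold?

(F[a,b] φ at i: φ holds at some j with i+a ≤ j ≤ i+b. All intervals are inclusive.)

True

Check F[0,2] (¬done ∨ ready) at each j in [8,9]:
  j=8: holds (witness at 8)
  j=9: holds (witness at 9)
Found at j=8 → formula holds.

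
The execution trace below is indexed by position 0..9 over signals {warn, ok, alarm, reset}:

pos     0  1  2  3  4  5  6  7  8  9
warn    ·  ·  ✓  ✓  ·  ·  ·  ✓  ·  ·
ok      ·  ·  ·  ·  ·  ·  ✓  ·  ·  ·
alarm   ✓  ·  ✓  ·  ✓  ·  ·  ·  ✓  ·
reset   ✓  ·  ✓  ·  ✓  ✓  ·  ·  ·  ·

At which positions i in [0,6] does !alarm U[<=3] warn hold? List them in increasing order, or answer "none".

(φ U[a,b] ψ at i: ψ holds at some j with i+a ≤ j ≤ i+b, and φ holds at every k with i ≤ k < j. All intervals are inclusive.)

Evaluate at each i in [0,6]:
  i=0: ✗ (lhs fails at k=0 before rhs at j=2)
  i=1: ✓ (rhs at j=2; lhs holds on [1,1])
  i=2: ✓ (rhs at j=2)
  i=3: ✓ (rhs at j=3)
  i=4: ✗ (lhs fails at k=4 before rhs at j=7)
  i=5: ✓ (rhs at j=7; lhs holds on [5,6])
  i=6: ✓ (rhs at j=7; lhs holds on [6,6])

1, 2, 3, 5, 6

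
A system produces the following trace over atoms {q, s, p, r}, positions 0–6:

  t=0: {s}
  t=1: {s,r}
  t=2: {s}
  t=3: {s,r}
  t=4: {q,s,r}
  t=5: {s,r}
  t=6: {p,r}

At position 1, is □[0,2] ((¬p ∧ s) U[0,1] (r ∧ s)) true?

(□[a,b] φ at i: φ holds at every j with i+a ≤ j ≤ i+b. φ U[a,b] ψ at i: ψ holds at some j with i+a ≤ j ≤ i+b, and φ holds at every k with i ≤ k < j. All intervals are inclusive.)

Yes

Check ((¬p ∧ s) U[0,1] (r ∧ s)) at every j in [1,3]:
  j=1: holds
  j=2: holds
  j=3: holds
All positions satisfy it → formula holds.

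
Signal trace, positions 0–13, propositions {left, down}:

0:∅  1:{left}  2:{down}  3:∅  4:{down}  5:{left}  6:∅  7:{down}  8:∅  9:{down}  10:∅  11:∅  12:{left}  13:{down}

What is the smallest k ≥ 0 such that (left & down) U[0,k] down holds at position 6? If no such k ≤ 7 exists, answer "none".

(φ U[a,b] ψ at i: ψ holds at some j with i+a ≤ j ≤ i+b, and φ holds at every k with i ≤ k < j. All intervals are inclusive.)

Need earliest j ≥ 6 with down, and (left & down) at every k in [6,j-1].
  j=6: rhs fails.
  j=7: rhs holds but lhs fails at k=6.
  j=8: rhs fails.
  j=9: rhs holds but lhs fails at k=6.
  j=10: rhs fails.
  j=11: rhs fails.
  j=12: rhs fails.
  j=13: rhs holds but lhs fails at k=6.
No witness within the range → none.

none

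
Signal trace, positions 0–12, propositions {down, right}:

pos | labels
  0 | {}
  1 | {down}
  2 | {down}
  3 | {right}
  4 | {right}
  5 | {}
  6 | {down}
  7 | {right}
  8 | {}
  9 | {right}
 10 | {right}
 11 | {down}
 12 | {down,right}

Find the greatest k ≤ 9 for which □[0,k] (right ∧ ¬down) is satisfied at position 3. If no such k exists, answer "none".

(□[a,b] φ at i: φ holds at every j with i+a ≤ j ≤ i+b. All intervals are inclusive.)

1

(right ∧ ¬down) must hold from j=3 onward; find where it first fails.
  j=3: holds
  j=4: holds
  j=5: fails
Holds on [3,4], so largest k = 1.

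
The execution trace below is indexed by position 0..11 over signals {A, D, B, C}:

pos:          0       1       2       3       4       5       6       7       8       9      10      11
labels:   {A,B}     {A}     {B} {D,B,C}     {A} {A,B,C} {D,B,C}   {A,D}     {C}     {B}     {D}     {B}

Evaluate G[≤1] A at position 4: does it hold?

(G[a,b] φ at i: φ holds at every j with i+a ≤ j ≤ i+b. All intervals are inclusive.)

Check A at every j in [4,5]:
  j=4: true
  j=5: true
All positions satisfy it → formula holds.

Yes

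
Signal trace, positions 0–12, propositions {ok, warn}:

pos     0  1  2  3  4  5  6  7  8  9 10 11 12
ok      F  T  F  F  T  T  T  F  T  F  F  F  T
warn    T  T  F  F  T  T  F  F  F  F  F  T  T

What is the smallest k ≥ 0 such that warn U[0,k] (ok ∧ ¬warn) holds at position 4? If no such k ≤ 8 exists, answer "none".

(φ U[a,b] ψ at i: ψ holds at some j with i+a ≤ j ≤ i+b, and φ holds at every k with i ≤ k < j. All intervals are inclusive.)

2

Need earliest j ≥ 4 with (ok ∧ ¬warn), and warn at every k in [4,j-1].
  j=4: rhs fails.
  j=5: rhs fails.
  j=6: rhs holds; lhs holds on [4,5]. k = 2.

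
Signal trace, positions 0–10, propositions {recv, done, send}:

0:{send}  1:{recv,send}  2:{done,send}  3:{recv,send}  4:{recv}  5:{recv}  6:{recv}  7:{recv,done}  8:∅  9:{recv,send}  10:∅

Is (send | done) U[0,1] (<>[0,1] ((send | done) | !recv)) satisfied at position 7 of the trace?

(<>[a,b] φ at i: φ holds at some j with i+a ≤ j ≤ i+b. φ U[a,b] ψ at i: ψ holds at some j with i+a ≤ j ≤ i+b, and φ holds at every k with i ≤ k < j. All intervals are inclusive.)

Holds

Need some j in [7,8] with <>[0,1] ((send | done) | !recv), and (send | done) at every k in [7,j-1].
  j=7: <>[0,1] ((send | done) | !recv) holds; no prefix to check → satisfied.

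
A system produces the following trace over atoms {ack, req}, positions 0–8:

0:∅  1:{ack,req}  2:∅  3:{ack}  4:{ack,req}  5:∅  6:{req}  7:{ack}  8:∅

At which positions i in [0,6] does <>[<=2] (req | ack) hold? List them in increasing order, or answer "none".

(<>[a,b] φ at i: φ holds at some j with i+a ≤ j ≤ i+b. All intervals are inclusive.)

Evaluate at each i in [0,6]:
  i=0: ✓ (witness j=1)
  i=1: ✓ (witness j=1)
  i=2: ✓ (witness j=3)
  i=3: ✓ (witness j=3)
  i=4: ✓ (witness j=4)
  i=5: ✓ (witness j=6)
  i=6: ✓ (witness j=6)

0, 1, 2, 3, 4, 5, 6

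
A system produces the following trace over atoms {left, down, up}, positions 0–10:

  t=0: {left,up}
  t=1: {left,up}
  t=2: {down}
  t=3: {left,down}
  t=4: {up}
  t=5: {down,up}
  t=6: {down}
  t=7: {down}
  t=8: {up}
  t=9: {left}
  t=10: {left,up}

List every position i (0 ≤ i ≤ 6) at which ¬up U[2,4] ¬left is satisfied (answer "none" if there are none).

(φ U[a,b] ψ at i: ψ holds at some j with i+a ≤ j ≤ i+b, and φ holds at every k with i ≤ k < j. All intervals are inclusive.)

2, 6

Evaluate at each i in [0,6]:
  i=0: ✗ (lhs fails at k=0 before rhs at j=2)
  i=1: ✗ (lhs fails at k=1 before rhs at j=4)
  i=2: ✓ (rhs at j=4; lhs holds on [2,3])
  i=3: ✗ (lhs fails at k=4 before rhs at j=5)
  i=4: ✗ (lhs fails at k=4 before rhs at j=6)
  i=5: ✗ (lhs fails at k=5 before rhs at j=7)
  i=6: ✓ (rhs at j=8; lhs holds on [6,7])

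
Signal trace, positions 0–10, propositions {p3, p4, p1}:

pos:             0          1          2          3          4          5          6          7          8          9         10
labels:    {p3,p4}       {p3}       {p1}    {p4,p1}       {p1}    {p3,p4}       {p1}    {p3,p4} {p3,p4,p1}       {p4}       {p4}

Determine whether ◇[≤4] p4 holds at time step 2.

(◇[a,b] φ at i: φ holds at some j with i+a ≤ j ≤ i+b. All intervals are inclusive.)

Check p4 at each j in [2,6]:
  j=2: false
  j=3: true
  j=4: false
  j=5: true
  j=6: false
Found at j=3 → formula holds.

True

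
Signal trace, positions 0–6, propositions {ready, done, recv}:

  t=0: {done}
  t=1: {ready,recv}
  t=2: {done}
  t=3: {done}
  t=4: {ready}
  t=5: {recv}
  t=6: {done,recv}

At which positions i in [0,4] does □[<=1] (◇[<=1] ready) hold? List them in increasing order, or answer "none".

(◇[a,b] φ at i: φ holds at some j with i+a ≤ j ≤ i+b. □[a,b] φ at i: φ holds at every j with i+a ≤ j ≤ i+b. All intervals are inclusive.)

Evaluate at each i in [0,4]:
  i=0: ✓ (all of [0,1])
  i=1: ✗ (fails at j=2)
  i=2: ✗ (fails at j=2)
  i=3: ✓ (all of [3,4])
  i=4: ✗ (fails at j=5)

0, 3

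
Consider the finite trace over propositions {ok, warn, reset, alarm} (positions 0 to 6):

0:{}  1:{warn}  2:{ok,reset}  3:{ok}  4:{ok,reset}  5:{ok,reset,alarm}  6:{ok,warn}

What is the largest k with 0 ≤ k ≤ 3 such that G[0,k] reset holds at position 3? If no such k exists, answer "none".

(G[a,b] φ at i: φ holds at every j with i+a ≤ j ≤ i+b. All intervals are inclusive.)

reset must hold from j=3 onward; find where it first fails.
  j=3: fails → no k works.

none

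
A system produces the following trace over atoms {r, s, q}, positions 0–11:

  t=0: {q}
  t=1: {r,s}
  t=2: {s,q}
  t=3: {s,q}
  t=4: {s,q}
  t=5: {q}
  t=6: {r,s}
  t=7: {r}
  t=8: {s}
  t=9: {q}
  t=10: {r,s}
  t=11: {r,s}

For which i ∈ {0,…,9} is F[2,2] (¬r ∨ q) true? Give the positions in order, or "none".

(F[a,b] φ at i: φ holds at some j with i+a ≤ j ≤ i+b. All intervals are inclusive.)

0, 1, 2, 3, 6, 7

Evaluate at each i in [0,9]:
  i=0: ✓ (witness j=2)
  i=1: ✓ (witness j=3)
  i=2: ✓ (witness j=4)
  i=3: ✓ (witness j=5)
  i=4: ✗ (none in [6,6])
  i=5: ✗ (none in [7,7])
  i=6: ✓ (witness j=8)
  i=7: ✓ (witness j=9)
  i=8: ✗ (none in [10,10])
  i=9: ✗ (none in [11,11])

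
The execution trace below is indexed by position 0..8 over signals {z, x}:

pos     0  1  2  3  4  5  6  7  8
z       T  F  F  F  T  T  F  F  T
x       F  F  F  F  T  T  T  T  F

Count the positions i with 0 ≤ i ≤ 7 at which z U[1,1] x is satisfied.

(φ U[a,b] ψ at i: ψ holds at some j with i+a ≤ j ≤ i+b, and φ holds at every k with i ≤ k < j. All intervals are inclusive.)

Evaluate at each i in [0,7]:
  i=0: ✗ (no rhs in [1,1])
  i=1: ✗ (no rhs in [2,2])
  i=2: ✗ (no rhs in [3,3])
  i=3: ✗ (lhs fails at k=3 before rhs at j=4)
  i=4: ✓ (rhs at j=5; lhs holds on [4,4])
  i=5: ✓ (rhs at j=6; lhs holds on [5,5])
  i=6: ✗ (lhs fails at k=6 before rhs at j=7)
  i=7: ✗ (no rhs in [8,8])
Positions where it holds: {4, 5} → 2.

2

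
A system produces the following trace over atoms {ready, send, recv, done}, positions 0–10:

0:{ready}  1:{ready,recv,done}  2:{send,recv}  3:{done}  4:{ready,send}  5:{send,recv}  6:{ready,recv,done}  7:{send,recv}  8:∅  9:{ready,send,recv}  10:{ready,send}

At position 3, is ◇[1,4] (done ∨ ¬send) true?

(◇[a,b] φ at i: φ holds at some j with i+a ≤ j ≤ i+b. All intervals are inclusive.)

True

Check (done ∨ ¬send) at each j in [4,7]:
  j=4: false
  j=5: false
  j=6: true
  j=7: false
Found at j=6 → formula holds.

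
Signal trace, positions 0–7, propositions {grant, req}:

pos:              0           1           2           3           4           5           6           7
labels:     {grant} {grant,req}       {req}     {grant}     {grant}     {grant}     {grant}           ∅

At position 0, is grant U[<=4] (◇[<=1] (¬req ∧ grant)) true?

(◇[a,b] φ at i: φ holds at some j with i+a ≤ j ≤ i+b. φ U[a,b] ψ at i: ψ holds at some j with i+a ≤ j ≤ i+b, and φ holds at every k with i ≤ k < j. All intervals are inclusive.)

Need some j in [0,4] with ◇[<=1] (¬req ∧ grant), and grant at every k in [0,j-1].
  j=0: ◇[<=1] (¬req ∧ grant) holds; no prefix to check → satisfied.

Yes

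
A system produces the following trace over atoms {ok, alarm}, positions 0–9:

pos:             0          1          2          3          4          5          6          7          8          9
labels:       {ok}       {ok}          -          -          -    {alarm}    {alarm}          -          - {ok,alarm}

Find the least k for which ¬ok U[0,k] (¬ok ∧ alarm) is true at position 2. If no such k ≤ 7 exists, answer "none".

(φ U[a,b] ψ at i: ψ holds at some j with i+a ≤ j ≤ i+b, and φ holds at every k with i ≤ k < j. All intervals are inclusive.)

3

Need earliest j ≥ 2 with (¬ok ∧ alarm), and ¬ok at every k in [2,j-1].
  j=2: rhs fails.
  j=3: rhs fails.
  j=4: rhs fails.
  j=5: rhs holds; lhs holds on [2,4]. k = 3.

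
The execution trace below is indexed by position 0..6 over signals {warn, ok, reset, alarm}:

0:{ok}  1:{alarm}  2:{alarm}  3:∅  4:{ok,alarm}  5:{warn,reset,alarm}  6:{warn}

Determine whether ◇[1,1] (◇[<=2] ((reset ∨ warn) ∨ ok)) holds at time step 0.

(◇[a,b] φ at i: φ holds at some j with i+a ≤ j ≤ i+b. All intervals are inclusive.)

No

Check ◇[<=2] ((reset ∨ warn) ∨ ok) at each j in [1,1]:
  j=1: fails (none in [1,3])
No position in the window satisfies it → formula fails.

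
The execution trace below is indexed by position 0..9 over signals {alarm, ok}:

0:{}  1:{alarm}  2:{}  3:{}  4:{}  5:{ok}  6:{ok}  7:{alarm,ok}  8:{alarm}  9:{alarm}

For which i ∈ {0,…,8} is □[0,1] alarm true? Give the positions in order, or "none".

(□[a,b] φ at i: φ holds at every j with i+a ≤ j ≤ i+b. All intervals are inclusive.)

7, 8

Evaluate at each i in [0,8]:
  i=0: ✗ (fails at j=0)
  i=1: ✗ (fails at j=2)
  i=2: ✗ (fails at j=2)
  i=3: ✗ (fails at j=3)
  i=4: ✗ (fails at j=4)
  i=5: ✗ (fails at j=5)
  i=6: ✗ (fails at j=6)
  i=7: ✓ (all of [7,8])
  i=8: ✓ (all of [8,9])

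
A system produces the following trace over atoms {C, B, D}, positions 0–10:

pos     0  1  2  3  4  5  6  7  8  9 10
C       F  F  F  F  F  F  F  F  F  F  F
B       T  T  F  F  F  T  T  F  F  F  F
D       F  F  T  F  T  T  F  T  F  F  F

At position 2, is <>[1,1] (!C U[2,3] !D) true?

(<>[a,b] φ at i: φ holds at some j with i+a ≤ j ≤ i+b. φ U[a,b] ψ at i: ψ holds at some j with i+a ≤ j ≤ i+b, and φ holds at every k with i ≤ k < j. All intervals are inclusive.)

True

Check (!C U[2,3] !D) at each j in [3,3]:
  j=3: holds
Found at j=3 → formula holds.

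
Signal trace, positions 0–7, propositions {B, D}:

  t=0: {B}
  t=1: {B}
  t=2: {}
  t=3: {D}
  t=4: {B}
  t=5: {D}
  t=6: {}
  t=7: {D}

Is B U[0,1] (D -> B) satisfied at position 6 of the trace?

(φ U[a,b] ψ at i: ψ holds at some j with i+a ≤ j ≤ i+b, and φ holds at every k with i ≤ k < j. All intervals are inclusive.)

Need some j in [6,7] with (D -> B), and B at every k in [6,j-1].
  j=6: (D -> B) holds; no prefix to check → satisfied.

True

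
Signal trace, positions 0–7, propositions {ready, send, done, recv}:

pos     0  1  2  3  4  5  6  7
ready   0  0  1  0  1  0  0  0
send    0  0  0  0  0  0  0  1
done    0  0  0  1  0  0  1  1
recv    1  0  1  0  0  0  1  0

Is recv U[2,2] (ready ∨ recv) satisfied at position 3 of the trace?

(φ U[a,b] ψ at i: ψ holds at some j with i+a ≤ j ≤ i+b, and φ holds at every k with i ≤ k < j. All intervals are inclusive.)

Need some j in [5,5] with (ready ∨ recv), and recv at every k in [3,j-1].
  j=5: (ready ∨ recv) false.
No j in the window works → until fails.

No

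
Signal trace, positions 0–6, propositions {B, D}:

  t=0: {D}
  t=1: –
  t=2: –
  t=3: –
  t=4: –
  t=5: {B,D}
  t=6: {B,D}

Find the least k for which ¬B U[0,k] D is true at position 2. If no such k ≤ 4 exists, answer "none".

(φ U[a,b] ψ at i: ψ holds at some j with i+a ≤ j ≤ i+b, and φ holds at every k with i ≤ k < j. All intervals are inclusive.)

Need earliest j ≥ 2 with D, and ¬B at every k in [2,j-1].
  j=2: rhs fails.
  j=3: rhs fails.
  j=4: rhs fails.
  j=5: rhs holds; lhs holds on [2,4]. k = 3.

3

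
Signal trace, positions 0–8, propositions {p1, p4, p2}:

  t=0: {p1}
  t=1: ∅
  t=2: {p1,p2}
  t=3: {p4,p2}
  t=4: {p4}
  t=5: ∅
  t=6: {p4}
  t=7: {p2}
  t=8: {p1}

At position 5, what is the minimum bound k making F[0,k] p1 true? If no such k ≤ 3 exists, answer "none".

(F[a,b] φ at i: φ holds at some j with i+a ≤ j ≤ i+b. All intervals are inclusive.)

Scan j = 5,6,… for p1:
  j=5: fails
  j=6: fails
  j=7: fails
  j=8: holds
First hit at j=8, so smallest k = 8-5 = 3.

3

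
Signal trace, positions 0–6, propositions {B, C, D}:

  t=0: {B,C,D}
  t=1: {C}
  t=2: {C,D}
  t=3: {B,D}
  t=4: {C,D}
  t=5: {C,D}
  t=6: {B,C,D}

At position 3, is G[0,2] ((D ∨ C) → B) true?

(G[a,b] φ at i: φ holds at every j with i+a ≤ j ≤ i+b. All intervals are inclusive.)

Check ((D ∨ C) → B) at every j in [3,5]:
  j=3: antecedent true; consequent true → ✓
  j=4: antecedent true; consequent false → ✗
  j=5: antecedent true; consequent false → ✗
Fails at j=4 → formula fails.

No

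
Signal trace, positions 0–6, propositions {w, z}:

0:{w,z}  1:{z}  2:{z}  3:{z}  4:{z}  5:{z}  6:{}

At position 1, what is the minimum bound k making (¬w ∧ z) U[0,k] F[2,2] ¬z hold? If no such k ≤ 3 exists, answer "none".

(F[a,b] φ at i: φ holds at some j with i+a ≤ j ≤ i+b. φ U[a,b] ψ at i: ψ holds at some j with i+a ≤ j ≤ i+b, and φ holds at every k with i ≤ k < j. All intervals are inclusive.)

Need earliest j ≥ 1 with F[2,2] ¬z, and (¬w ∧ z) at every k in [1,j-1].
  j=1: rhs fails.
  j=2: rhs fails.
  j=3: rhs fails.
  j=4: rhs holds; lhs holds on [1,3]. k = 3.

3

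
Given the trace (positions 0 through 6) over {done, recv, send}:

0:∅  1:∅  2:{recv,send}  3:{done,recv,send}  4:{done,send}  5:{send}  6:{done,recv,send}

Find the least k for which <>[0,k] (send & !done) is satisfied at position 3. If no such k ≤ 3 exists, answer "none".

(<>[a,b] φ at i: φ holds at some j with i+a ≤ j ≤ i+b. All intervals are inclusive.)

2

Scan j = 3,4,… for (send & !done):
  j=3: fails
  j=4: fails
  j=5: holds
First hit at j=5, so smallest k = 5-3 = 2.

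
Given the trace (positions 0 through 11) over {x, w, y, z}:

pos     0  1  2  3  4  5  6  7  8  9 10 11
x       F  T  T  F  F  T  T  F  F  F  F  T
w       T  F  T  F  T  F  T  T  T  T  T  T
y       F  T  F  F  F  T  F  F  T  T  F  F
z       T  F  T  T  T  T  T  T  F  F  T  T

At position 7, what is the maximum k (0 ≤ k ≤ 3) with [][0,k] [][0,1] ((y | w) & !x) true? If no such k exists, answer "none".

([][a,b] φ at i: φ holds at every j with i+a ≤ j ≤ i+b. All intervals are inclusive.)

2

[][0,1] ((y | w) & !x) must hold from j=7 onward; find where it first fails.
  j=7: holds
  j=8: holds
  j=9: holds
  j=10: fails
Holds on [7,9], so largest k = 2.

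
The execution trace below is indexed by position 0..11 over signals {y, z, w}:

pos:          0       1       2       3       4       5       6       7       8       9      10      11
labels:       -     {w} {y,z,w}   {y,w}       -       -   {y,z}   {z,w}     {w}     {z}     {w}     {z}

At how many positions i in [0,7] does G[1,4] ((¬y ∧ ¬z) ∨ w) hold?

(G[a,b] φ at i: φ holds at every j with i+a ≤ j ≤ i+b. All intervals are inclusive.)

2

Evaluate at each i in [0,7]:
  i=0: ✓ (all of [1,4])
  i=1: ✓ (all of [2,5])
  i=2: ✗ (fails at j=6)
  i=3: ✗ (fails at j=6)
  i=4: ✗ (fails at j=6)
  i=5: ✗ (fails at j=6)
  i=6: ✗ (fails at j=9)
  i=7: ✗ (fails at j=9)
Positions where it holds: {0, 1} → 2.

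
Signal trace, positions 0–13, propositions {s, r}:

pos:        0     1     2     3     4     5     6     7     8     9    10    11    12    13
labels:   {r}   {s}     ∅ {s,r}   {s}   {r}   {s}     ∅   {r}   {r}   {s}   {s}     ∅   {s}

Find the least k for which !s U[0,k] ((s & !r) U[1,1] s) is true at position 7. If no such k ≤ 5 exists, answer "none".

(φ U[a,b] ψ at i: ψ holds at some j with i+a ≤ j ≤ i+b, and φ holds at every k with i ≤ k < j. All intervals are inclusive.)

Need earliest j ≥ 7 with ((s & !r) U[1,1] s), and !s at every k in [7,j-1].
  j=7: rhs fails.
  j=8: rhs fails.
  j=9: rhs fails.
  j=10: rhs holds; lhs holds on [7,9]. k = 3.

3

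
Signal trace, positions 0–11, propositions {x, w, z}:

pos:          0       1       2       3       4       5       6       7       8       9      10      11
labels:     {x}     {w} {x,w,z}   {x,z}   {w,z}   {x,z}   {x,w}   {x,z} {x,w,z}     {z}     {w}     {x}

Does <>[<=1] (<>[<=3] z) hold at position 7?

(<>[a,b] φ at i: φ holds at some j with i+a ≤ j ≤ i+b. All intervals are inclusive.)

Check <>[<=3] z at each j in [7,8]:
  j=7: holds (witness at 7)
  j=8: holds (witness at 8)
Found at j=7 → formula holds.

True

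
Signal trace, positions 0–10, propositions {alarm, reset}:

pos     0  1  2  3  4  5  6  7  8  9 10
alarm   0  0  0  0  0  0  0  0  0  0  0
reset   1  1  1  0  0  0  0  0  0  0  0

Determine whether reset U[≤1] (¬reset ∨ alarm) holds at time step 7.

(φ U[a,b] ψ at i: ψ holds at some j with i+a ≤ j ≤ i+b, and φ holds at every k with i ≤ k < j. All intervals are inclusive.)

True

Need some j in [7,8] with (¬reset ∨ alarm), and reset at every k in [7,j-1].
  j=7: (¬reset ∨ alarm) holds; no prefix to check → satisfied.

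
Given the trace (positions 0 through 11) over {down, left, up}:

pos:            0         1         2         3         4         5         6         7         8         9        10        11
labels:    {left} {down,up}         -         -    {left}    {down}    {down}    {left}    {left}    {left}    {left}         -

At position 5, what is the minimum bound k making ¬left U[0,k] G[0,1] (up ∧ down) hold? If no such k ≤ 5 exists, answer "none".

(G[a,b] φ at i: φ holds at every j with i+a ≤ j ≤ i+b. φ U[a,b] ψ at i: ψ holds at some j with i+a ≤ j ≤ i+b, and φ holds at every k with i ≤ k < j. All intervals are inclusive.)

none

Need earliest j ≥ 5 with G[0,1] (up ∧ down), and ¬left at every k in [5,j-1].
  j=5: rhs fails.
  j=6: rhs fails.
  j=7: rhs fails.
  j=8: rhs fails.
  j=9: rhs fails.
  j=10: rhs fails.
No witness within the range → none.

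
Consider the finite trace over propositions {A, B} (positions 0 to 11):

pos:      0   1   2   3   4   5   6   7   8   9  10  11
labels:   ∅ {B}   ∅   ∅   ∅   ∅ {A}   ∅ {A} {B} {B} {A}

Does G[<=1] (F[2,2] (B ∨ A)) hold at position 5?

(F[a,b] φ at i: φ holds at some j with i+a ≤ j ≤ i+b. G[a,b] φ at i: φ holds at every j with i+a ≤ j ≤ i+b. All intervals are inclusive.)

False

Check F[2,2] (B ∨ A) at every j in [5,6]:
  j=5: fails (none in [7,7])
  j=6: holds (witness at 8)
Fails at j=5 → formula fails.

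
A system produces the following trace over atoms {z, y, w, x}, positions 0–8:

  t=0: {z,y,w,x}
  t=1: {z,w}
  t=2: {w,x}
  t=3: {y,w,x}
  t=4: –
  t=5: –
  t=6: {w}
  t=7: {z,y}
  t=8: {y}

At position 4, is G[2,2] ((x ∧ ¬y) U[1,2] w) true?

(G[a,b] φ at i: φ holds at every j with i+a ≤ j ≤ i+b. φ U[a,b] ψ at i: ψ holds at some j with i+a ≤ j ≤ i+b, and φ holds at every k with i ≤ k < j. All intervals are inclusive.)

Check ((x ∧ ¬y) U[1,2] w) at every j in [6,6]:
  j=6: fails
Fails at j=6 → formula fails.

Does not hold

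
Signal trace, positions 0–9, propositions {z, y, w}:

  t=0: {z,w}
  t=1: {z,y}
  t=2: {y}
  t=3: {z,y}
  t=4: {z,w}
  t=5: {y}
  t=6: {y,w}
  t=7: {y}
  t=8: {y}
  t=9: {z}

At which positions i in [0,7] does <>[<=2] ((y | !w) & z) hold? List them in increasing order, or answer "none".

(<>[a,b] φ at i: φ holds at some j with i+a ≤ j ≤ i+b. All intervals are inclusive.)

Evaluate at each i in [0,7]:
  i=0: ✓ (witness j=1)
  i=1: ✓ (witness j=1)
  i=2: ✓ (witness j=3)
  i=3: ✓ (witness j=3)
  i=4: ✗ (none in [4,6])
  i=5: ✗ (none in [5,7])
  i=6: ✗ (none in [6,8])
  i=7: ✓ (witness j=9)

0, 1, 2, 3, 7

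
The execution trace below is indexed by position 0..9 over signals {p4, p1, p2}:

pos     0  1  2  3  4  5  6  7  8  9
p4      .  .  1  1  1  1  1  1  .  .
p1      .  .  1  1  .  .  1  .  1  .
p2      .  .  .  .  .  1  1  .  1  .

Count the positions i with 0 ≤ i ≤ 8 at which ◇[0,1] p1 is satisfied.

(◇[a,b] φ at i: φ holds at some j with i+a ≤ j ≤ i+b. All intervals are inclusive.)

7

Evaluate at each i in [0,8]:
  i=0: ✗ (none in [0,1])
  i=1: ✓ (witness j=2)
  i=2: ✓ (witness j=2)
  i=3: ✓ (witness j=3)
  i=4: ✗ (none in [4,5])
  i=5: ✓ (witness j=6)
  i=6: ✓ (witness j=6)
  i=7: ✓ (witness j=8)
  i=8: ✓ (witness j=8)
Positions where it holds: {1, 2, 3, 5, 6, 7, 8} → 7.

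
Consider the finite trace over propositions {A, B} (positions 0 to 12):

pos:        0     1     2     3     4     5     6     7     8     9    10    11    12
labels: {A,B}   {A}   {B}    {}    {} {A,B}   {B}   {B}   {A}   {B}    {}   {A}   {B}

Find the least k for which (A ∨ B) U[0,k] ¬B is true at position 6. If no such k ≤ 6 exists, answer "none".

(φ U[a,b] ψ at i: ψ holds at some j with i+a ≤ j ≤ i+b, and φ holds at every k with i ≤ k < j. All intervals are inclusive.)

Need earliest j ≥ 6 with ¬B, and (A ∨ B) at every k in [6,j-1].
  j=6: rhs fails.
  j=7: rhs fails.
  j=8: rhs holds; lhs holds on [6,7]. k = 2.

2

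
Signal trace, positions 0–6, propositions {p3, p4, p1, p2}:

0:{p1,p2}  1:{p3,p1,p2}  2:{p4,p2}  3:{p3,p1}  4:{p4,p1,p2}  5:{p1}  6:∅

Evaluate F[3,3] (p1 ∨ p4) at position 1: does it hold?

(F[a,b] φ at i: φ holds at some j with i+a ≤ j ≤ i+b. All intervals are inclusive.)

Check (p1 ∨ p4) at each j in [4,4]:
  j=4: true
Found at j=4 → formula holds.

True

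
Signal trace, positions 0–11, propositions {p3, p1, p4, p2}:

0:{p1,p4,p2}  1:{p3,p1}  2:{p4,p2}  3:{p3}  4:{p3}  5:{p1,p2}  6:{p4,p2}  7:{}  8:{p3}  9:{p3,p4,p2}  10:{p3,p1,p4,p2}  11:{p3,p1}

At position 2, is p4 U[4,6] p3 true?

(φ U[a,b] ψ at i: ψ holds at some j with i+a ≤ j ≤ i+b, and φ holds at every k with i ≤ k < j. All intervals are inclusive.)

Need some j in [6,8] with p3, and p4 at every k in [2,j-1].
  j=6: p3 false.
  j=7: p3 false.
  j=8: p3 holds, but p4 fails at k=3 → not this j.
No j in the window works → until fails.

False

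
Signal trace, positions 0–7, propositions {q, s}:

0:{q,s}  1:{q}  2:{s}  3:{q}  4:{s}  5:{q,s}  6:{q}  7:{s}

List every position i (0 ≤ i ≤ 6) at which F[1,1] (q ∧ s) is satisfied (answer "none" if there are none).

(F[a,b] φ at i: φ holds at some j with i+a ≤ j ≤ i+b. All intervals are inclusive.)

4

Evaluate at each i in [0,6]:
  i=0: ✗ (none in [1,1])
  i=1: ✗ (none in [2,2])
  i=2: ✗ (none in [3,3])
  i=3: ✗ (none in [4,4])
  i=4: ✓ (witness j=5)
  i=5: ✗ (none in [6,6])
  i=6: ✗ (none in [7,7])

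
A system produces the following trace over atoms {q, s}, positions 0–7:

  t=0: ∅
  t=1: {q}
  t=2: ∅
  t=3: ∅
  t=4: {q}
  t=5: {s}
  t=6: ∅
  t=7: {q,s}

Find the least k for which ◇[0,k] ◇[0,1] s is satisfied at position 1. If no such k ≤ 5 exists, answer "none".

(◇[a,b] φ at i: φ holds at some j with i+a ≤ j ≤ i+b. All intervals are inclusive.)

Scan j = 1,2,… for ◇[0,1] s:
  j=1: fails
  j=2: fails
  j=3: fails
  j=4: holds
First hit at j=4, so smallest k = 4-1 = 3.

3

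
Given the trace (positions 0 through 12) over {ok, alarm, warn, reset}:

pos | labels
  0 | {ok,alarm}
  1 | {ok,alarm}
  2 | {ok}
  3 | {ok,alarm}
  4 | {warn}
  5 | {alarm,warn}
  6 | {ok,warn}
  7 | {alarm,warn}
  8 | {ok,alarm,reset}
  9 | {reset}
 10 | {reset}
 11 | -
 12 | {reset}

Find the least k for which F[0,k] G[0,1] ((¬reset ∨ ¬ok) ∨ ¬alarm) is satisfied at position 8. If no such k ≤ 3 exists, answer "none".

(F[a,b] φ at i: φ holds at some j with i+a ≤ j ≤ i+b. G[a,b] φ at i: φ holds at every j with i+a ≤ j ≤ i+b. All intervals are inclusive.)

1

Scan j = 8,9,… for G[0,1] ((¬reset ∨ ¬ok) ∨ ¬alarm):
  j=8: fails
  j=9: holds
First hit at j=9, so smallest k = 9-8 = 1.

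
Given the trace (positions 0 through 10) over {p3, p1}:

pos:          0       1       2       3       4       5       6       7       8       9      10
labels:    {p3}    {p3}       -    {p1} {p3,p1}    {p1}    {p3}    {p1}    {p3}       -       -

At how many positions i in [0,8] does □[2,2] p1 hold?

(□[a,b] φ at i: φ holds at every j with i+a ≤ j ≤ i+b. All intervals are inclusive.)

Evaluate at each i in [0,8]:
  i=0: ✗ (fails at j=2)
  i=1: ✓ (all of [3,3])
  i=2: ✓ (all of [4,4])
  i=3: ✓ (all of [5,5])
  i=4: ✗ (fails at j=6)
  i=5: ✓ (all of [7,7])
  i=6: ✗ (fails at j=8)
  i=7: ✗ (fails at j=9)
  i=8: ✗ (fails at j=10)
Positions where it holds: {1, 2, 3, 5} → 4.

4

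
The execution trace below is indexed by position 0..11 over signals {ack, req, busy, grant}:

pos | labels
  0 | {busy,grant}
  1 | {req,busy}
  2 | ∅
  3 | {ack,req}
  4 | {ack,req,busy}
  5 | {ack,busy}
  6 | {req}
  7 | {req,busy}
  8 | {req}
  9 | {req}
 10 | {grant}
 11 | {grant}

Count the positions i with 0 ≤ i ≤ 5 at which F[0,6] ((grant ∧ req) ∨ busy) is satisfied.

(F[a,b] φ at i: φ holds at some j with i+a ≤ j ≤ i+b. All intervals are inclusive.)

6

Evaluate at each i in [0,5]:
  i=0: ✓ (witness j=0)
  i=1: ✓ (witness j=1)
  i=2: ✓ (witness j=4)
  i=3: ✓ (witness j=4)
  i=4: ✓ (witness j=4)
  i=5: ✓ (witness j=5)
Positions where it holds: {0, 1, 2, 3, 4, 5} → 6.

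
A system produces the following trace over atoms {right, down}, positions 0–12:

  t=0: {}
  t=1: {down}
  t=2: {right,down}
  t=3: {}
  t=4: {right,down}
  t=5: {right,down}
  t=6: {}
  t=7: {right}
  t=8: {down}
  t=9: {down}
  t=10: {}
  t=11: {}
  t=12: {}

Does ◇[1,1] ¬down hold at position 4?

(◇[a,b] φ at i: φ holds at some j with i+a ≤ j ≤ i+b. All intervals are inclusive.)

Check ¬down at each j in [5,5]:
  j=5: false
No position in the window satisfies it → formula fails.

No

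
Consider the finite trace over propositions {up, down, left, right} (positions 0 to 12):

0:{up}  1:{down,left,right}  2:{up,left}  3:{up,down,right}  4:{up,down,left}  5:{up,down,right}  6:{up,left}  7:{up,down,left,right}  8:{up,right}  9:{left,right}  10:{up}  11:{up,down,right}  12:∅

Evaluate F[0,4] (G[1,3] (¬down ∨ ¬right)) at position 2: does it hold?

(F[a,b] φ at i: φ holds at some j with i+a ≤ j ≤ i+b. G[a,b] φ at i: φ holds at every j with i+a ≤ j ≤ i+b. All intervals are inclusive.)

Check G[1,3] (¬down ∨ ¬right) at each j in [2,6]:
  j=2: fails at 3
  j=3: fails at 5
  j=4: fails at 5
  j=5: fails at 7
  j=6: fails at 7
No position in the window satisfies it → formula fails.

False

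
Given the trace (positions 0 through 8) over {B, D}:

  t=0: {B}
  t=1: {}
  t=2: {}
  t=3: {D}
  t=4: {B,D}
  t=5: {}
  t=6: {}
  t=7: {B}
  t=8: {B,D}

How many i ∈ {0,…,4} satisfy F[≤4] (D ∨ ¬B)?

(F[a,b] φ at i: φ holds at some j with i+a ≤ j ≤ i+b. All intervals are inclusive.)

5

Evaluate at each i in [0,4]:
  i=0: ✓ (witness j=1)
  i=1: ✓ (witness j=1)
  i=2: ✓ (witness j=2)
  i=3: ✓ (witness j=3)
  i=4: ✓ (witness j=4)
Positions where it holds: {0, 1, 2, 3, 4} → 5.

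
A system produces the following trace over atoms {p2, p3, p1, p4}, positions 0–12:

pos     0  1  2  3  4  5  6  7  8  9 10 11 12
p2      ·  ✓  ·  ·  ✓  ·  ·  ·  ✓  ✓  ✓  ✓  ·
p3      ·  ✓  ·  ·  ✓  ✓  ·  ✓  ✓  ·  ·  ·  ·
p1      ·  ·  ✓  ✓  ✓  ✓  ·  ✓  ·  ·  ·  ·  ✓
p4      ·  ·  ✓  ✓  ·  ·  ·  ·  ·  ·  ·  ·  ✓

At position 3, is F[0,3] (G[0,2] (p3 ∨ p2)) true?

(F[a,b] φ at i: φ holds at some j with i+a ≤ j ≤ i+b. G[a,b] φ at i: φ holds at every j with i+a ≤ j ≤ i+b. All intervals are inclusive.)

Check G[0,2] (p3 ∨ p2) at each j in [3,6]:
  j=3: fails at 3
  j=4: fails at 6
  j=5: fails at 6
  j=6: fails at 6
No position in the window satisfies it → formula fails.

Does not hold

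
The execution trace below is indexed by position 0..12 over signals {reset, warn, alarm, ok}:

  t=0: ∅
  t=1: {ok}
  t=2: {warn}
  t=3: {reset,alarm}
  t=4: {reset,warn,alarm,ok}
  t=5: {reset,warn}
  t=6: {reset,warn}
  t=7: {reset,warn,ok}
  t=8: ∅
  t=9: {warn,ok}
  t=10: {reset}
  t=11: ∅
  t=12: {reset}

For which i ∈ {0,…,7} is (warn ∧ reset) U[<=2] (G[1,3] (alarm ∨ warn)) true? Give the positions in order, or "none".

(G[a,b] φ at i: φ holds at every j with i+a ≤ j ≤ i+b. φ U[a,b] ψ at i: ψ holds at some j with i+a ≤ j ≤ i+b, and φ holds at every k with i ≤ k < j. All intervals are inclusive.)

Evaluate at each i in [0,7]:
  i=0: ✗ (lhs fails at k=0 before rhs at j=1)
  i=1: ✓ (rhs at j=1)
  i=2: ✓ (rhs at j=2)
  i=3: ✓ (rhs at j=3)
  i=4: ✓ (rhs at j=4)
  i=5: ✗ (no rhs in [5,7])
  i=6: ✗ (no rhs in [6,8])
  i=7: ✗ (no rhs in [7,9])

1, 2, 3, 4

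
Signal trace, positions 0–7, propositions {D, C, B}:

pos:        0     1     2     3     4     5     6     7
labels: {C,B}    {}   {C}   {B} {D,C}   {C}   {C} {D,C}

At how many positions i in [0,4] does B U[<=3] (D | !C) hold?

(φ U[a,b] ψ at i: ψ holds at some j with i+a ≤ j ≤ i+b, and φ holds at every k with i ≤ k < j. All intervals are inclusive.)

Evaluate at each i in [0,4]:
  i=0: ✓ (rhs at j=1; lhs holds on [0,0])
  i=1: ✓ (rhs at j=1)
  i=2: ✗ (lhs fails at k=2 before rhs at j=3)
  i=3: ✓ (rhs at j=3)
  i=4: ✓ (rhs at j=4)
Positions where it holds: {0, 1, 3, 4} → 4.

4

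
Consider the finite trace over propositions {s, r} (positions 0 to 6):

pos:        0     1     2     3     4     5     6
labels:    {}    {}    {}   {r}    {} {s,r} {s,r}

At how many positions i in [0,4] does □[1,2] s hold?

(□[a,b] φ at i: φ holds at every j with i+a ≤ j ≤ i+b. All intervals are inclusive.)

Evaluate at each i in [0,4]:
  i=0: ✗ (fails at j=1)
  i=1: ✗ (fails at j=2)
  i=2: ✗ (fails at j=3)
  i=3: ✗ (fails at j=4)
  i=4: ✓ (all of [5,6])
Positions where it holds: {4} → 1.

1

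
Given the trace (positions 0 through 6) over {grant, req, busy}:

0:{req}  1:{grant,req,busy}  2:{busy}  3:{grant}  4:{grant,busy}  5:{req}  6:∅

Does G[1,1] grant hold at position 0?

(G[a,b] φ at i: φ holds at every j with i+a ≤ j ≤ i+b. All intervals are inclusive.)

Holds

Check grant at every j in [1,1]:
  j=1: true
All positions satisfy it → formula holds.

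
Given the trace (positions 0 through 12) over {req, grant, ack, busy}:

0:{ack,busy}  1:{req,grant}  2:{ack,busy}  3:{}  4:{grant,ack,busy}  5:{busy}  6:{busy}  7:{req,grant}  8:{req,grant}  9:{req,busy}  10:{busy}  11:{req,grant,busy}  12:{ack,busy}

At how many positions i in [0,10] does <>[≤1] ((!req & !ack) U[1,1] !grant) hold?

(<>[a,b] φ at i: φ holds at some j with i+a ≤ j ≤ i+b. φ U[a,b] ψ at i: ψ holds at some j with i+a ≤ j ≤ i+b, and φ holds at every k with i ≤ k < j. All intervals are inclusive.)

2

Evaluate at each i in [0,10]:
  i=0: ✗ (none in [0,1])
  i=1: ✗ (none in [1,2])
  i=2: ✗ (none in [2,3])
  i=3: ✗ (none in [3,4])
  i=4: ✓ (witness j=5)
  i=5: ✓ (witness j=5)
  i=6: ✗ (none in [6,7])
  i=7: ✗ (none in [7,8])
  i=8: ✗ (none in [8,9])
  i=9: ✗ (none in [9,10])
  i=10: ✗ (none in [10,11])
Positions where it holds: {4, 5} → 2.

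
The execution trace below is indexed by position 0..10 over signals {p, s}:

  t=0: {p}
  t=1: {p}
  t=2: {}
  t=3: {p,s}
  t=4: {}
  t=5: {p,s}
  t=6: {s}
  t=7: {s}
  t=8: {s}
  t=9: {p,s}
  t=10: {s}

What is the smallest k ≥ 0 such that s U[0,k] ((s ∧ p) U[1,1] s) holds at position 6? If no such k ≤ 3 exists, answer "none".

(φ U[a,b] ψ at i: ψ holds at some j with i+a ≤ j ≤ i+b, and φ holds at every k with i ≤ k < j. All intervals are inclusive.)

3

Need earliest j ≥ 6 with ((s ∧ p) U[1,1] s), and s at every k in [6,j-1].
  j=6: rhs fails.
  j=7: rhs fails.
  j=8: rhs fails.
  j=9: rhs holds; lhs holds on [6,8]. k = 3.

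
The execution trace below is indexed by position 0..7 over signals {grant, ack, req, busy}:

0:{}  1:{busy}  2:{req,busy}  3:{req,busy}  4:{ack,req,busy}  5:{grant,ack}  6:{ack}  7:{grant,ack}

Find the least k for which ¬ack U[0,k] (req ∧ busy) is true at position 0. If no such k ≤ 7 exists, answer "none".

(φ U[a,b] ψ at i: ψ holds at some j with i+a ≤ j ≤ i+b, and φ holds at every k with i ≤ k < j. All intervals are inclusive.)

Need earliest j ≥ 0 with (req ∧ busy), and ¬ack at every k in [0,j-1].
  j=0: rhs fails.
  j=1: rhs fails.
  j=2: rhs holds; lhs holds on [0,1]. k = 2.

2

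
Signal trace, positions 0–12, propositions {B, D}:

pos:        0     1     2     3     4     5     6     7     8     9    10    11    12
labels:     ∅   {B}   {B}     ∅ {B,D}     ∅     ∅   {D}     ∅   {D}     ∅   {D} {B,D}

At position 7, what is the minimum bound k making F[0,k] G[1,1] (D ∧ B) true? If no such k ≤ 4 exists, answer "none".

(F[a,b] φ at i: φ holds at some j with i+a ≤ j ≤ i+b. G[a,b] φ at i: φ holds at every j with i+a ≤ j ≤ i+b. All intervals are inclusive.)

Scan j = 7,8,… for G[1,1] (D ∧ B):
  j=7: fails
  j=8: fails
  j=9: fails
  j=10: fails
  j=11: holds
First hit at j=11, so smallest k = 11-7 = 4.

4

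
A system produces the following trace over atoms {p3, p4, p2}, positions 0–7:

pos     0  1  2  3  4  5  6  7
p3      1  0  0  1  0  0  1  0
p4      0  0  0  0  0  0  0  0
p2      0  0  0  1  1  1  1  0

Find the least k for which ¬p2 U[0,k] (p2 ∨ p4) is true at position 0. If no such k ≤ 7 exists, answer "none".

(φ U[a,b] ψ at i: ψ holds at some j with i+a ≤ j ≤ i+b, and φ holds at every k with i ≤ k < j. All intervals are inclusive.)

Need earliest j ≥ 0 with (p2 ∨ p4), and ¬p2 at every k in [0,j-1].
  j=0: rhs fails.
  j=1: rhs fails.
  j=2: rhs fails.
  j=3: rhs holds; lhs holds on [0,2]. k = 3.

3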